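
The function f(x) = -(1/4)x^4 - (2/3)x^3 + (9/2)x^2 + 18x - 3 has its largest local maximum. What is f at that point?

213/4

f'(x) = -x^3 - 2x^2 + 9x + 18. Setting f'(x) = 0 gives x ∈ {-3, -2, 3}.
f''(x) = -3x^2 - 4x + 9. f''(-3) = -6 < 0 ⇒ local maximum; f''(-2) = 5 > 0 ⇒ local minimum; f''(3) = -30 < 0 ⇒ local maximum.
So the largest local maximum value is f(3) = 213/4.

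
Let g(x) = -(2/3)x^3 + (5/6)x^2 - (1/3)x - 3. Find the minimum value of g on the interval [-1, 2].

Differentiating, g'(x) = -2x^2 + (5/3)x - 1/3; which vanishes at x = 1/3 and x = 1/2.
Evaluating at the critical points and endpoints: g(-1) = -7/6, g(1/3) = -493/162, g(1/2) = -73/24, g(2) = -17/3.
Hence the absolute minimum is -17/3 at x = 2.

-17/3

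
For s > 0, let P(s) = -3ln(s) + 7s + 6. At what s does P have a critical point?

P'(s) = -3/s + 7 = 0 gives s = 3/7.
P''(s) = 3/s², which is positive for s > 0, so this is a local minimum.
P(3/7) = -3·ln(3/7) + 3 + 6 ≈ 11.5419.

3/7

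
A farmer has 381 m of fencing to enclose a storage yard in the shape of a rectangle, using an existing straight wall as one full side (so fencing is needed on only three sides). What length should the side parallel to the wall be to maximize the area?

381/2

Let the sides perpendicular to the wall have length x and the parallel side y, so 2x + y = 381 and the area is A = xy = x(381 − 2x).
A'(x) = 381 − 4x = 0 gives x = 381/4, and A''(x) = −4 < 0 confirms a maximum.
Then y = 381 − 2·381/4 = 381/2 and A = 145161/8.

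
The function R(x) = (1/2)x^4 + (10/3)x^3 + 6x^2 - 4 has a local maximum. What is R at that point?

4/3

R'(x) = 2x^3 + 10x^2 + 12x. Setting R'(x) = 0 gives x ∈ {-3, -2, 0}.
Second-derivative test with R''(x) = 6x^2 + 20x + 12: R''(-3) = 6 > 0 ⇒ local minimum; R''(-2) = -4 < 0 ⇒ local maximum; R''(0) = 12 > 0 ⇒ local minimum.
The local maximum is R(-2) = 4/3.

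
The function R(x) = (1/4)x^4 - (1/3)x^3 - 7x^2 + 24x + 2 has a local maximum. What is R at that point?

70/3

R'(x) = x^3 - x^2 - 14x + 24 = 0 at x = -4, 2, 3.
R''(x) = 3x^2 - 2x - 14. R''(-4) = 42 > 0 ⇒ local minimum; R''(2) = -6 < 0 ⇒ local maximum; R''(3) = 7 > 0 ⇒ local minimum.
So the local maximum value is R(2) = 70/3.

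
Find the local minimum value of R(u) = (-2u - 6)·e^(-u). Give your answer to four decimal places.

By the product rule, R'(u) = (2u + 4)·e^(-u). Since e^(-u) > 0, the only critical point is u = -2.
R''(-2) has the same sign as 2 > 0, so this is a local minimum.
R(-2) = (-2)·e^(2) ≈ -14.7781.

-14.7781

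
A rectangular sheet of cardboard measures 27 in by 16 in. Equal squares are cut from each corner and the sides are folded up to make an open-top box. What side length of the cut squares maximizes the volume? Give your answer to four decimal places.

With cut size x, the volume is V(x) = x(27 − 2x)(16 − 2x) for 0 < x < 8.
V'(x) = 12x^2 − 172x + 432. Setting V'(x) = 0 gives x ≈ 3.2473 (the root in (0, 8)).
V''(x) = 24x − 172 is negative there, so this is the maximum; V ≈ 632.9378.

3.2473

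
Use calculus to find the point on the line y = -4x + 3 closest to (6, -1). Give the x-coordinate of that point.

22/17

Minimize D(x)^2 = (x - 6)^2 + (-4x + 4)^2.
d/dx[D^2] = 2(x - 6) + 2·(-4)·(-4x + 4) = 0 ⇒ x = 22/17.
Then y = -37/17 and the distance is √(400/17) ≈ 4.8507.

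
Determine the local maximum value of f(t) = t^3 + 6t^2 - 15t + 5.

105

f'(t) = 3t^2 + 12t - 15. Setting f'(t) = 0 gives t ∈ {-5, 1}.
Since f''(t) = 6t + 12, we get f''(-5) = -18 < 0 ⇒ local maximum; f''(1) = 18 > 0 ⇒ local minimum.
So the local maximum value is f(-5) = 105.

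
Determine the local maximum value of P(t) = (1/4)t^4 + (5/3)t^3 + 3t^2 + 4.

20/3

P'(t) = t^3 + 5t^2 + 6t = 0 at t = -3, -2, 0.
P''(t) = 3t^2 + 10t + 6. P''(-3) = 3 > 0 ⇒ local minimum; P''(-2) = -2 < 0 ⇒ local maximum; P''(0) = 6 > 0 ⇒ local minimum.
Thus P has its local maximum at t = -2, with value 20/3.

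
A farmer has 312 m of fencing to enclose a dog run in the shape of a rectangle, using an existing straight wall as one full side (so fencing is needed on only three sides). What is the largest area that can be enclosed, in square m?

12168

Let the sides perpendicular to the wall have length x and the parallel side y, so 2x + y = 312 and the area is A = xy = x(312 − 2x).
A'(x) = 312 − 4x = 0 gives x = 78, and A''(x) = −4 < 0 confirms a maximum.
Then y = 312 − 2·78 = 156 and A = 12168.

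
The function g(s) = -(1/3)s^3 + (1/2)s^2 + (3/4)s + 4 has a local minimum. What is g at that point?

91/24

g'(s) = -s^2 + s + 3/4 = 0 at s = -1/2, 3/2.
g''(s) = -2s + 1. g''(-1/2) = 2 > 0 ⇒ local minimum; g''(3/2) = -2 < 0 ⇒ local maximum.
The local minimum is g(-1/2) = 91/24.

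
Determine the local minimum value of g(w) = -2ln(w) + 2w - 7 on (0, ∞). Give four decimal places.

-5.0000

g'(w) = -2/w + 2 = 0 gives w = 1.
g''(w) = 2/w², which is positive for w > 0, so this is a local minimum.
g(1) = -2·ln(1) + 2 - 7 ≈ -5.0000.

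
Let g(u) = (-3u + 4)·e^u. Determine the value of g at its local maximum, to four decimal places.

By the product rule, g'(u) = (-3u + 1)·e^u. Since e^u > 0, the only critical point is u = 1/3.
g''(1/3) has the same sign as -3 < 0, so this is a local maximum.
g(1/3) = (3)·e^(1/3) ≈ 4.1868.

4.1868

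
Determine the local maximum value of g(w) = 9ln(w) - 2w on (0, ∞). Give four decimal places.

g'(w) = 9/w − 2 = 0 gives w = 9/2.
g''(w) = -9/w², which is negative for w > 0, so this is a local maximum.
g(9/2) = 9·ln(9/2) - 9 ≈ 4.5367.

4.5367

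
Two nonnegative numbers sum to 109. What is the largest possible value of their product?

11881/4

With x + y = 109, the product is P(x) = x(109 − x).
P'(x) = 109 − 2x = 0 gives x = 109/2; P'' = −2 < 0, so this is the maximum.
P = 109/2·109/2 = 11881/4.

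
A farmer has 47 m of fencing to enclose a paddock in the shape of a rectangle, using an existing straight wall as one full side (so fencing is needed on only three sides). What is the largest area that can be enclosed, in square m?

Let the sides perpendicular to the wall have length x and the parallel side y, so 2x + y = 47 and the area is A = xy = x(47 − 2x).
A'(x) = 47 − 4x = 0 gives x = 47/4, and A''(x) = −4 < 0 confirms a maximum.
Then y = 47 − 2·47/4 = 47/2 and A = 2209/8.

2209/8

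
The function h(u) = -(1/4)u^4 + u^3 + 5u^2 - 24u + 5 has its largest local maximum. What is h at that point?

299/4

h'(u) = -u^3 + 3u^2 + 10u - 24 = 0 at u = -3, 2, 4.
Second-derivative test with h''(u) = -3u^2 + 6u + 10: h''(-3) = -35 < 0 ⇒ local maximum; h''(2) = 10 > 0 ⇒ local minimum; h''(4) = -14 < 0 ⇒ local maximum.
The largest local maximum is h(-3) = 299/4.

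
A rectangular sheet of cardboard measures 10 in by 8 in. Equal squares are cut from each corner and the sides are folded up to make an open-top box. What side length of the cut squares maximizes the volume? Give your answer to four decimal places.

With cut size x, the volume is V(x) = x(10 − 2x)(8 − 2x) for 0 < x < 4.
V'(x) = 12x^2 − 72x + 80. Setting V'(x) = 0 gives x ≈ 1.4725 (the root in (0, 4)).
V''(x) = 24x − 72 is negative there, so this is the maximum; V ≈ 52.5138.

1.4725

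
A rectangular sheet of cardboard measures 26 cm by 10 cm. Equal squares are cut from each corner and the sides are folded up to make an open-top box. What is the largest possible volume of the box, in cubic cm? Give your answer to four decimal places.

With cut size x, the volume is V(x) = x(26 − 2x)(10 − 2x) for 0 < x < 5.
V'(x) = 12x^2 − 144x + 260. Setting V'(x) = 0 gives x ≈ 2.2141 (the root in (0, 5)).
V''(x) = 24x − 144 is negative there, so this is the maximum; V ≈ 266.1210.

266.1210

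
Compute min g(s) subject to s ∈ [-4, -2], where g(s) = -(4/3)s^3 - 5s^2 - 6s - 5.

g'(s) = -4s^2 - 10s - 6, which has no zeros in [-4, -2].
Candidates: g(-4) = 73/3,  g(-2) = -7/3.
The minimum over the interval is -7/3, attained at s = -2.

-7/3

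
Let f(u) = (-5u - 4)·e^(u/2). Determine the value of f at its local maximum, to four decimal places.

2.4660

Differentiating with the product rule gives f'(u) = (-(5/2)u - 7)·e^(u/2). Since e^(u/2) > 0, the only critical point is u = -14/5.
f''(-14/5) has the same sign as -5/2 < 0, so this is a local maximum.
f(-14/5) = (10)·e^(-7/5) ≈ 2.4660.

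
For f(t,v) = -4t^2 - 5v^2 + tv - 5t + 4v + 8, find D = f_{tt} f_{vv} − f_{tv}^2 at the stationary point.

79

∂f/∂t = -8t + v - 5 = 0 and ∂f/∂v = t - 10v + 4 = 0, so (t, v) = (-46/79, 27/79).
The Hessian has f_{tt} = -8, f_{vv} = -10, f_{tv} = 1, giving D = 79 > 0 with f_{tt} < 0, so the point is a local maximum.
D = (-8)·(-10) − (1)^2 = 79.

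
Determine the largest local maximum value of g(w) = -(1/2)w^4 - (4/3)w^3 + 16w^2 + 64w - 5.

881/3

g'(w) = -2w^3 - 4w^2 + 32w + 64 = 0 at w = -4, -2, 4.
Since g''(w) = -6w^2 - 8w + 32, we get g''(-4) = -32 < 0 ⇒ local maximum; g''(-2) = 24 > 0 ⇒ local minimum; g''(4) = -96 < 0 ⇒ local maximum.
The largest local maximum is g(4) = 881/3.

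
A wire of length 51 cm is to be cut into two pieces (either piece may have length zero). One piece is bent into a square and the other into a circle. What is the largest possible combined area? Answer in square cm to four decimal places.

206.9810

Let x be the length used for the square. Square side x/4; circle radius (51−x)/(2π).
A(x) = (x/4)² + π·((51−x)/(2π))² = x²/16 + (51−x)²/(4π) for 0 ≤ x ≤ 51. A'(x) = x/8 − (51−x)/(2π) = 0 gives x = 4·51/(π+4) ≈ 28.5651.
A'' > 0, so the interior critical point is a minimum; the maximum is at an endpoint. A(0) = 206.9810 and A(51) = 162.5625, so the largest area is 206.9810.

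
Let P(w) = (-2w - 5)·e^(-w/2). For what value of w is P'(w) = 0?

By the product rule, P'(w) = (w + 1/2)·e^(-w/2). Since e^(-w/2) > 0, the only critical point is w = -1/2.
P''(-1/2) has the same sign as 1 > 0, so this is a local minimum.
P(-1/2) = (-4)·e^(1/4) ≈ -5.1361.

-1/2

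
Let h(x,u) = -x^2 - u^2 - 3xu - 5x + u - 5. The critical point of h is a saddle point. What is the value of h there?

∂h/∂x = -2x - 3u - 5 = 0 and ∂h/∂u = -3x - 2u + 1 = 0, so (x, u) = (13/5, -17/5).
The Hessian has h_{xx} = -2, h_{uu} = -2, h_{xu} = -3, giving D = -5 < 0, so the point is a saddle point.
h(13/5, -17/5) = -66/5.

-66/5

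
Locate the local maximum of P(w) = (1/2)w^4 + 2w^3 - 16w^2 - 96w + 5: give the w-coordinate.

P'(w) = 2w^3 + 6w^2 - 32w - 96 = 0 at w = -4, -3, 4.
P''(w) = 6w^2 + 12w - 32. P''(-4) = 16 > 0 ⇒ local minimum; P''(-3) = -14 < 0 ⇒ local maximum; P''(4) = 112 > 0 ⇒ local minimum.
So the local maximum value is P(-3) = 271/2.

-3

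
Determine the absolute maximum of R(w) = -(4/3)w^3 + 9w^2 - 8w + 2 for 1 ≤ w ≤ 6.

86/3

R'(w) = -4w^2 + 18w - 8, whose only zero in [1, 6] is w = 4.
Compare values at every candidate in [1, 6]: R(1) = 5/3, R(4) = 86/3, R(6) = -10.
The maximum over the interval is 86/3, attained at w = 4.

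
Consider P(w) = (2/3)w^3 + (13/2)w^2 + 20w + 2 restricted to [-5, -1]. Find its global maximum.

-73/6

The derivative is 2w^2 + 13w + 20, which vanishes at w = -4 and w = -5/2.
Candidates: P(-5) = -113/6,  P(-4) = -50/3,  P(-5/2) = -427/24,  P(-1) = -73/6.
So the maximum is P(-1) = -73/6.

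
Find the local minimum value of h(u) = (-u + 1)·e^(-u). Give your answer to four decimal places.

-0.1353

By the product rule, h'(u) = (u - 2)·e^(-u). Since e^(-u) > 0, the only critical point is u = 2.
h''(2) has the same sign as 1 > 0, so this is a local minimum.
h(2) = (-1)·e^(-2) ≈ -0.1353.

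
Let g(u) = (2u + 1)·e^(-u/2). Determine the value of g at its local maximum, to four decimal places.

Differentiating with the product rule gives g'(u) = (-u + 3/2)·e^(-u/2). Since e^(-u/2) > 0, the only critical point is u = 3/2.
g''(3/2) has the same sign as -1 < 0, so this is a local maximum.
g(3/2) = (4)·e^(-3/4) ≈ 1.8895.

1.8895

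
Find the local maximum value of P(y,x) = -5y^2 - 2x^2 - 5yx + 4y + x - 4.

-43/15

∂P/∂y = -10y - 5x + 4 = 0 and ∂P/∂x = -5y - 4x + 1 = 0, so (y, x) = (11/15, -2/3).
The Hessian has P_{yy} = -10, P_{xx} = -4, P_{yx} = -5, giving D = 15 > 0 with P_{yy} < 0, so the point is a local maximum.
P(11/15, -2/3) = -43/15.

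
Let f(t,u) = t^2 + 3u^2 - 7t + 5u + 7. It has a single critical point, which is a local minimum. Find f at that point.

-22/3

∂f/∂t = 2t - 7 = 0 and ∂f/∂u = 6u + 5 = 0, so (t, u) = (7/2, -5/6).
The Hessian has f_{tt} = 2, f_{uu} = 6, f_{tu} = 0, giving D = 12 > 0 with f_{tt} > 0, so the point is a local minimum.
f(7/2, -5/6) = -22/3.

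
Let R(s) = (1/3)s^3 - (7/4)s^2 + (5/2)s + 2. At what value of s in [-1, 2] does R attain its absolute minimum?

Differentiating, R'(s) = s^2 - (7/2)s + 5/2; whose only zero in [-1, 2] is s = 1.
Evaluating at the critical points and endpoints: R(-1) = -31/12, R(1) = 37/12, R(2) = 8/3.
The minimum over the interval is -31/12, attained at s = -1.

-1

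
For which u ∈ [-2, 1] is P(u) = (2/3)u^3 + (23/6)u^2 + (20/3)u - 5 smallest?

-4/3

Differentiating, P'(u) = 2u^2 + (23/3)u + 20/3; whose only zero in [-2, 1] is u = -4/3.
Evaluating at the critical points and endpoints: P(-2) = -25/3,  P(-4/3) = -701/81,  P(1) = 37/6.
Hence the absolute minimum is -701/81 at u = -4/3.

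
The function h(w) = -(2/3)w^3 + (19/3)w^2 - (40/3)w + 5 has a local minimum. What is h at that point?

h'(w) = -2w^2 + (38/3)w - 40/3 = 0 at w = 4/3, 5.
Second-derivative test with h''(w) = -4w + 38/3: h''(4/3) = 22/3 > 0 ⇒ local minimum; h''(5) = -22/3 < 0 ⇒ local maximum.
The local minimum is h(4/3) = -251/81.

-251/81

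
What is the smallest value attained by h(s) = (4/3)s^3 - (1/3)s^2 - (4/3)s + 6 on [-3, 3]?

-29

The derivative is 4s^2 - (2/3)s - 4/3, which vanishes at s = -1/2 and s = 2/3.
Compare values at every candidate in [-3, 3]: h(-3) = -29, h(-1/2) = 77/12, h(2/3) = 434/81, h(3) = 35.
Hence the absolute minimum is -29 at s = -3.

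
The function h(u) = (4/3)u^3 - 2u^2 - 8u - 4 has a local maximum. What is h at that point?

2/3

Critical points: h'(u) = 4u^2 - 4u - 8 vanishes at u = -1, 2.
h''(u) = 8u - 4. h''(-1) = -12 < 0 ⇒ local maximum; h''(2) = 12 > 0 ⇒ local minimum.
Thus h has its local maximum at u = -1, with value 2/3.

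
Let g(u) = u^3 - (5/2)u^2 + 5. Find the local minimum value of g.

145/54

g'(u) = 3u^2 - 5u. Setting g'(u) = 0 gives u ∈ {0, 5/3}.
Second-derivative test with g''(u) = 6u - 5: g''(0) = -5 < 0 ⇒ local maximum; g''(5/3) = 5 > 0 ⇒ local minimum.
The local minimum is g(5/3) = 145/54.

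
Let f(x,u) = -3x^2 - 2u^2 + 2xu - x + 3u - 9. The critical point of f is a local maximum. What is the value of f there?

∂f/∂x = -6x + 2u - 1 = 0 and ∂f/∂u = 2x - 4u + 3 = 0, so (x, u) = (1/10, 4/5).
The Hessian has f_{xx} = -6, f_{uu} = -4, f_{xu} = 2, giving D = 20 > 0 with f_{xx} < 0, so the point is a local maximum.
f(1/10, 4/5) = -157/20.

-157/20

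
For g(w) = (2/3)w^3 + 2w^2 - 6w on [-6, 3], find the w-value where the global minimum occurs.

Differentiating, g'(w) = 2w^2 + 4w - 6; which vanishes at w = -3 and w = 1.
Compare values at every candidate in [-6, 3]: g(-6) = -36,  g(-3) = 18,  g(1) = -10/3,  g(3) = 18.
The minimum over the interval is -36, attained at w = -6.

-6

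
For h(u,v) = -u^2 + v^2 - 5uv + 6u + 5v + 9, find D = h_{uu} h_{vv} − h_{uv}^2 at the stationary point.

-29

∂h/∂u = -2u - 5v + 6 = 0 and ∂h/∂v = -5u + 2v + 5 = 0, so (u, v) = (37/29, 20/29).
The Hessian has h_{uu} = -2, h_{vv} = 2, h_{uv} = -5, giving D = -29 < 0, so the point is a saddle point.
D = (-2)·(2) − (-5)^2 = -29.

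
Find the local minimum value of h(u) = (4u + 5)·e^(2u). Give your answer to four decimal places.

h'(u) = 4·e^(2u) + (4u + 5)·2·e^(2u) = (8u + 14)·e^(2u). Since e^(2u) > 0, the only critical point is u = -7/4.
h''(-7/4) has the same sign as 8 > 0, so this is a local minimum.
h(-7/4) = (-2)·e^(-7/2) ≈ -0.0604.

-0.0604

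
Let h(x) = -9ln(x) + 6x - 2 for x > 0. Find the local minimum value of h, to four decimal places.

3.3508

h'(x) = -9/x + 6 = 0 gives x = 3/2.
h''(x) = 9/x², which is positive for x > 0, so this is a local minimum.
h(3/2) = -9·ln(3/2) + 9 - 2 ≈ 3.3508.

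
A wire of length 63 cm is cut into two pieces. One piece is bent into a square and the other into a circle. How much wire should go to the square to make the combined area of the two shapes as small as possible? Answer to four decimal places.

35.2862

Let x be the length used for the square. Square side x/4; circle radius (63−x)/(2π).
A(x) = (x/4)² + π·((63−x)/(2π))² = x²/16 + (63−x)²/(4π) for 0 ≤ x ≤ 63. A'(x) = x/8 − (63−x)/(2π) = 0 gives x = 4·63/(π+4) ≈ 35.2862.
A'' = 1/8 + 1/(2π) > 0, so this gives the minimum combined area; x ≈ 35.2862 cm to the square.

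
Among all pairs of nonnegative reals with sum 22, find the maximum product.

121

With x + y = 22, the product is P(x) = x(22 − x).
P'(x) = 22 − 2x = 0 gives x = 11; P'' = −2 < 0, so this is the maximum.
P = 11·11 = 121.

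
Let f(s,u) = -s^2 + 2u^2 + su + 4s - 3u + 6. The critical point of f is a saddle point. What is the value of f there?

89/9

∂f/∂s = -2s + u + 4 = 0 and ∂f/∂u = s + 4u - 3 = 0, so (s, u) = (19/9, 2/9).
The Hessian has f_{ss} = -2, f_{uu} = 4, f_{su} = 1, giving D = -9 < 0, so the point is a saddle point.
f(19/9, 2/9) = 89/9.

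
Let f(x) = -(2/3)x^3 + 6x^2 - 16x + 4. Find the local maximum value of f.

Critical points: f'(x) = -2x^2 + 12x - 16 vanishes at x = 2, 4.
f''(x) = -4x + 12. f''(2) = 4 > 0 ⇒ local minimum; f''(4) = -4 < 0 ⇒ local maximum.
Thus f has its local maximum at x = 4, with value -20/3.

-20/3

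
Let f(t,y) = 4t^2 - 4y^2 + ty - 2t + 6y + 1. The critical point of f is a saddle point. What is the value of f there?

41/13

∂f/∂t = 8t + y - 2 = 0 and ∂f/∂y = t - 8y + 6 = 0, so (t, y) = (2/13, 10/13).
The Hessian has f_{tt} = 8, f_{yy} = -8, f_{ty} = 1, giving D = -65 < 0, so the point is a saddle point.
f(2/13, 10/13) = 41/13.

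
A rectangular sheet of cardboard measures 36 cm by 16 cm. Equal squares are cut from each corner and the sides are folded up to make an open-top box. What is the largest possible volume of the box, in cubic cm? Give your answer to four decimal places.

913.6005

With cut size x, the volume is V(x) = x(36 − 2x)(16 − 2x) for 0 < x < 8.
V'(x) = 12x^2 − 208x + 576. Setting V'(x) = 0 gives x ≈ 3.4598 (the root in (0, 8)).
V''(x) = 24x − 208 is negative there, so this is the maximum; V ≈ 913.6005.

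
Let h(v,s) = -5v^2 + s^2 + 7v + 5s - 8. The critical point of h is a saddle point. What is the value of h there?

-59/5

∂h/∂v = -10v + 7 = 0 and ∂h/∂s = 2s + 5 = 0, so (v, s) = (7/10, -5/2).
The Hessian has h_{vv} = -10, h_{ss} = 2, h_{vs} = 0, giving D = -20 < 0, so the point is a saddle point.
h(7/10, -5/2) = -59/5.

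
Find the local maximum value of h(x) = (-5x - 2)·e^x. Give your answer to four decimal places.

1.2330

By the product rule, h'(x) = (-5x - 7)·e^x. Since e^x > 0, the only critical point is x = -7/5.
h''(-7/5) has the same sign as -5 < 0, so this is a local maximum.
h(-7/5) = (5)·e^(-7/5) ≈ 1.2330.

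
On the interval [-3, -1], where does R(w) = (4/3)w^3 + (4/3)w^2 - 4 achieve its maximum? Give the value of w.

-1

R'(w) = 4w^2 + (8/3)w, which has no zeros in [-3, -1].
Compare values at every candidate in [-3, -1]: R(-3) = -28, R(-1) = -4.
The maximum over the interval is -4, attained at w = -1.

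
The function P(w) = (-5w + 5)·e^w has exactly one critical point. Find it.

0

By the product rule, P'(w) = (-5w)·e^w. Since e^w > 0, the only critical point is w = 0.
P''(0) has the same sign as -5 < 0, so this is a local maximum.
P(0) = (5)·e^(0) ≈ 5.0000.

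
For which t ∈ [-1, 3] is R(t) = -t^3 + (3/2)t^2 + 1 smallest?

3

The derivative is -3t^2 + 3t, which vanishes at t = 0 and t = 1.
Candidates: R(-1) = 7/2; R(0) = 1; R(1) = 3/2; R(3) = -25/2.
Hence the absolute minimum is -25/2 at t = 3.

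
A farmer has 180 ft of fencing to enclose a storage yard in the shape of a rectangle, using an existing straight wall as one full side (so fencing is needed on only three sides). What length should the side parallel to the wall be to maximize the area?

Let the sides perpendicular to the wall have length x and the parallel side y, so 2x + y = 180 and the area is A = xy = x(180 − 2x).
A'(x) = 180 − 4x = 0 gives x = 45, and A''(x) = −4 < 0 confirms a maximum.
Then y = 180 − 2·45 = 90 and A = 4050.

90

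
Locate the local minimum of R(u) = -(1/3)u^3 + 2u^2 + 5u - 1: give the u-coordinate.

R'(u) = -u^2 + 4u + 5. Setting R'(u) = 0 gives u ∈ {-1, 5}.
R''(u) = -2u + 4. R''(-1) = 6 > 0 ⇒ local minimum; R''(5) = -6 < 0 ⇒ local maximum.
The local minimum is R(-1) = -11/3.

-1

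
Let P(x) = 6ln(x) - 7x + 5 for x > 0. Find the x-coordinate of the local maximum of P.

P'(x) = 6/x − 7 = 0 gives x = 6/7.
P''(x) = -6/x², which is negative for x > 0, so this is a local maximum.
P(6/7) = 6·ln(6/7) - 6 + 5 ≈ -1.9249.

6/7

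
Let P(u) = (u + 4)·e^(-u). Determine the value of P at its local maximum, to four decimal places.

20.0855

Differentiating with the product rule gives P'(u) = (-u - 3)·e^(-u). Since e^(-u) > 0, the only critical point is u = -3.
P''(-3) has the same sign as -1 < 0, so this is a local maximum.
P(-3) = (1)·e^(3) ≈ 20.0855.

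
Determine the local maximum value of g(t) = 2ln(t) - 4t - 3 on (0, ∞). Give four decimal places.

g'(t) = 2/t − 4 = 0 gives t = 1/2.
g''(t) = -2/t², which is negative for t > 0, so this is a local maximum.
g(1/2) = 2·ln(1/2) - 2 - 3 ≈ -6.3863.

-6.3863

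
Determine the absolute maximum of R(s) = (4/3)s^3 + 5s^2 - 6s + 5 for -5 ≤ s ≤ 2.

The derivative is 4s^2 + 10s - 6, which vanishes at s = -3 and s = 1/2.
Compare values at every candidate in [-5, 2]: R(-5) = -20/3,  R(-3) = 32,  R(1/2) = 41/12,  R(2) = 71/3.
Hence the absolute maximum is 32 at s = -3.

32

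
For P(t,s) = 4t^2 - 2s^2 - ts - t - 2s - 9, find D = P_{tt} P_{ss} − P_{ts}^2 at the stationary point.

-33

∂P/∂t = 8t - s - 1 = 0 and ∂P/∂s = -t - 4s - 2 = 0, so (t, s) = (2/33, -17/33).
The Hessian has P_{tt} = 8, P_{ss} = -4, P_{ts} = -1, giving D = -33 < 0, so the point is a saddle point.
D = (8)·(-4) − (-1)^2 = -33.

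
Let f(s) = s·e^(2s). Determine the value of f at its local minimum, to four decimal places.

Differentiating with the product rule gives f'(s) = (2s + 1)·e^(2s). Since e^(2s) > 0, the only critical point is s = -1/2.
f''(-1/2) has the same sign as 2 > 0, so this is a local minimum.
f(-1/2) = (-1/2)·e^(-1) ≈ -0.1839.

-0.1839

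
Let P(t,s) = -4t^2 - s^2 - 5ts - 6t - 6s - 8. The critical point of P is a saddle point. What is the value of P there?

∂P/∂t = -8t - 5s - 6 = 0 and ∂P/∂s = -5t - 2s - 6 = 0, so (t, s) = (-2, 2).
The Hessian has P_{tt} = -8, P_{ss} = -2, P_{ts} = -5, giving D = -9 < 0, so the point is a saddle point.
P(-2, 2) = -8.

-8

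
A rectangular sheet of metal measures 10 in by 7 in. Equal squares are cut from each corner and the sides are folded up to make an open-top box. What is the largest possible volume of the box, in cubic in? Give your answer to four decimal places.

42.3766

With cut size x, the volume is V(x) = x(10 − 2x)(7 − 2x) for 0 < x < 3.5.
V'(x) = 12x^2 − 68x + 70. Setting V'(x) = 0 gives x ≈ 1.3520 (the root in (0, 3.5)).
V''(x) = 24x − 68 is negative there, so this is the maximum; V ≈ 42.3766.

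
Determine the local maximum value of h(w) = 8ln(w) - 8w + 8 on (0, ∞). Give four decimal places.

0.0000

h'(w) = 8/w − 8 = 0 gives w = 1.
h''(w) = -8/w², which is negative for w > 0, so this is a local maximum.
h(1) = 8·ln(1) - 8 + 8 ≈ 0.0000.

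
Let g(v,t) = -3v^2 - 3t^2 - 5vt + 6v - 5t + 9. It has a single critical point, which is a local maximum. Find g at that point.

∂g/∂v = -6v - 5t + 6 = 0 and ∂g/∂t = -5v - 6t - 5 = 0, so (v, t) = (61/11, -60/11).
The Hessian has g_{vv} = -6, g_{tt} = -6, g_{vt} = -5, giving D = 11 > 0 with g_{vv} < 0, so the point is a local maximum.
g(61/11, -60/11) = 432/11.

432/11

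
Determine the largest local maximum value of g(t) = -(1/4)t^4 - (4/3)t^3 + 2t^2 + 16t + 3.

85/3

g'(t) = -t^3 - 4t^2 + 4t + 16 = 0 at t = -4, -2, 2.
g''(t) = -3t^2 - 8t + 4. g''(-4) = -12 < 0 ⇒ local maximum; g''(-2) = 8 > 0 ⇒ local minimum; g''(2) = -24 < 0 ⇒ local maximum.
The largest local maximum is g(2) = 85/3.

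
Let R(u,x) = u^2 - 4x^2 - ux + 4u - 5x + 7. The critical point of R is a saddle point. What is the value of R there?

∂R/∂u = 2u - x + 4 = 0 and ∂R/∂x = -u - 8x - 5 = 0, so (u, x) = (-37/17, -6/17).
The Hessian has R_{uu} = 2, R_{xx} = -8, R_{ux} = -1, giving D = -17 < 0, so the point is a saddle point.
R(-37/17, -6/17) = 60/17.

60/17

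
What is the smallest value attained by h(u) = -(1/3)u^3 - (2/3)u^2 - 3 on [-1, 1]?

The derivative is -u^2 - (4/3)u, whose only zero in [-1, 1] is u = 0.
Candidates: h(-1) = -10/3; h(0) = -3; h(1) = -4.
Hence the absolute minimum is -4 at u = 1.

-4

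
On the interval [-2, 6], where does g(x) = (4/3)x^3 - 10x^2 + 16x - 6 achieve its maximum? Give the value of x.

6

g'(x) = 4x^2 - 20x + 16, which vanishes at x = 1 and x = 4.
Evaluating at the critical points and endpoints: g(-2) = -266/3; g(1) = 4/3; g(4) = -50/3; g(6) = 18.
Hence the absolute maximum is 18 at x = 6.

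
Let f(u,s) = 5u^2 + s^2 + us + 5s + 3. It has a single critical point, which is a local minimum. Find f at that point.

∂f/∂u = 10u + s = 0 and ∂f/∂s = u + 2s + 5 = 0, so (u, s) = (5/19, -50/19).
The Hessian has f_{uu} = 10, f_{ss} = 2, f_{us} = 1, giving D = 19 > 0 with f_{uu} > 0, so the point is a local minimum.
f(5/19, -50/19) = -68/19.

-68/19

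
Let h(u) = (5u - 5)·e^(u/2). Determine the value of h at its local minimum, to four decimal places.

Differentiating with the product rule gives h'(u) = ((5/2)u + 5/2)·e^(u/2). Since e^(u/2) > 0, the only critical point is u = -1.
h''(-1) has the same sign as 5/2 > 0, so this is a local minimum.
h(-1) = (-10)·e^(-1/2) ≈ -6.0653.

-6.0653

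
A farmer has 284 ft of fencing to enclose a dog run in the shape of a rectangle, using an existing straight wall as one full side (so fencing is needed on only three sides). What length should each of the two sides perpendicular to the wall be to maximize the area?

Let the sides perpendicular to the wall have length x and the parallel side y, so 2x + y = 284 and the area is A = xy = x(284 − 2x).
A'(x) = 284 − 4x = 0 gives x = 71, and A''(x) = −4 < 0 confirms a maximum.
Then y = 284 − 2·71 = 142 and A = 10082.

71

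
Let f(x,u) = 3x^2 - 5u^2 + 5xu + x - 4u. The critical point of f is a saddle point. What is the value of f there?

∂f/∂x = 6x + 5u + 1 = 0 and ∂f/∂u = 5x - 10u - 4 = 0, so (x, u) = (2/17, -29/85).
The Hessian has f_{xx} = 6, f_{uu} = -10, f_{xu} = 5, giving D = -85 < 0, so the point is a saddle point.
f(2/17, -29/85) = 63/85.

63/85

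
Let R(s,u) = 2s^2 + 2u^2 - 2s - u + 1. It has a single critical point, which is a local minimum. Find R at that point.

∂R/∂s = 4s - 2 = 0 and ∂R/∂u = 4u - 1 = 0, so (s, u) = (1/2, 1/4).
The Hessian has R_{ss} = 4, R_{uu} = 4, R_{su} = 0, giving D = 16 > 0 with R_{ss} > 0, so the point is a local minimum.
R(1/2, 1/4) = 3/8.

3/8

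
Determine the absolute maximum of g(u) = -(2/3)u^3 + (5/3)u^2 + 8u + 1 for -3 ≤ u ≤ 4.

Differentiating, g'(u) = -2u^2 + (10/3)u + 8; which vanishes at u = -4/3 and u = 3.
Compare values at every candidate in [-3, 4]: g(-3) = 10, g(-4/3) = -415/81, g(3) = 22, g(4) = 17.
The maximum over the interval is 22, attained at u = 3.

22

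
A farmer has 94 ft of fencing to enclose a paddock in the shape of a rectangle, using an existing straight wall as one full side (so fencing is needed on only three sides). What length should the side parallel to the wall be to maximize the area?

47

Let the sides perpendicular to the wall have length x and the parallel side y, so 2x + y = 94 and the area is A = xy = x(94 − 2x).
A'(x) = 94 − 4x = 0 gives x = 47/2, and A''(x) = −4 < 0 confirms a maximum.
Then y = 94 − 2·47/2 = 47 and A = 2209/2.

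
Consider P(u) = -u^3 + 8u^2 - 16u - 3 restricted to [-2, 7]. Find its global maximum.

69

The derivative is -3u^2 + 16u - 16, which vanishes at u = 4/3 and u = 4.
Candidates: P(-2) = 69,  P(4/3) = -337/27,  P(4) = -3,  P(7) = -66.
So the maximum is P(-2) = 69.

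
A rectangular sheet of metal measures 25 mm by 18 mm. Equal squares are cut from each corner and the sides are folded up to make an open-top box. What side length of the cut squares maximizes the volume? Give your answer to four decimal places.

3.4436

With cut size x, the volume is V(x) = x(25 − 2x)(18 − 2x) for 0 < x < 9.
V'(x) = 12x^2 − 172x + 450. Setting V'(x) = 0 gives x ≈ 3.4436 (the root in (0, 9)).
V''(x) = 24x − 172 is negative there, so this is the maximum; V ≈ 693.1413.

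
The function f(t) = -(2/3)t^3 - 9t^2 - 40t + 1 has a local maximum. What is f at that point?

179/3

Critical points: f'(t) = -2t^2 - 18t - 40 vanishes at t = -5, -4.
Second-derivative test with f''(t) = -4t - 18: f''(-5) = 2 > 0 ⇒ local minimum; f''(-4) = -2 < 0 ⇒ local maximum.
So the local maximum value is f(-4) = 179/3.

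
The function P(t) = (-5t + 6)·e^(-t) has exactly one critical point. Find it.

11/5

P'(t) = (-5)·e^(-t) + (-5t + 6)·(-1)·e^(-t) = (5t - 11)·e^(-t). Since e^(-t) > 0, the only critical point is t = 11/5.
P''(11/5) has the same sign as 5 > 0, so this is a local minimum.
P(11/5) = (-5)·e^(-11/5) ≈ -0.5540.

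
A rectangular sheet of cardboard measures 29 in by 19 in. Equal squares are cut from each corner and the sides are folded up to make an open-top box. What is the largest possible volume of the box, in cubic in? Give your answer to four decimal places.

With cut size x, the volume is V(x) = x(29 − 2x)(19 − 2x) for 0 < x < 9.5.
V'(x) = 12x^2 − 192x + 551. Setting V'(x) = 0 gives x ≈ 3.7475 (the root in (0, 9.5)).
V''(x) = 24x − 192 is negative there, so this is the maximum; V ≈ 927.1878.

927.1878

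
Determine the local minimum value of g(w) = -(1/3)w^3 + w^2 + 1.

Critical points: g'(w) = -w^2 + 2w vanishes at w = 0, 2.
Since g''(w) = -2w + 2, we get g''(0) = 2 > 0 ⇒ local minimum; g''(2) = -2 < 0 ⇒ local maximum.
The local minimum is g(0) = 1.

1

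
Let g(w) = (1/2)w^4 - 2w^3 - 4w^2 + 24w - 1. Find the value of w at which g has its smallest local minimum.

-2

g'(w) = 2w^3 - 6w^2 - 8w + 24 = 0 at w = -2, 2, 3.
Second-derivative test with g''(w) = 6w^2 - 12w - 8: g''(-2) = 40 > 0 ⇒ local minimum; g''(2) = -8 < 0 ⇒ local maximum; g''(3) = 10 > 0 ⇒ local minimum.
The smallest local minimum is g(-2) = -41.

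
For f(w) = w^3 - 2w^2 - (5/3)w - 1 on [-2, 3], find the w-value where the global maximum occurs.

3

The derivative is 3w^2 - 4w - 5/3, which vanishes at w = -1/3 and w = 5/3.
Compare values at every candidate in [-2, 3]: f(-2) = -41/3,  f(-1/3) = -19/27,  f(5/3) = -127/27,  f(3) = 3.
So the maximum is f(3) = 3.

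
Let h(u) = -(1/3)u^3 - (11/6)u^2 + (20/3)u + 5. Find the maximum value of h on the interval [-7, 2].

Differentiating, h'(u) = -u^2 - (11/3)u + 20/3; which vanishes at u = -5 and u = 4/3.
Compare values at every candidate in [-7, 2]: h(-7) = -103/6; h(-5) = -65/2; h(4/3) = 797/81; h(2) = 25/3.
So the maximum is h(4/3) = 797/81.

797/81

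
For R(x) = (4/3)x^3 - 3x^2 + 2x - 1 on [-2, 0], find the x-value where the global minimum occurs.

-2

R'(x) = 4x^2 - 6x + 2, which has no zeros in [-2, 0].
Candidates: R(-2) = -83/3, R(0) = -1.
So the minimum is R(-2) = -83/3.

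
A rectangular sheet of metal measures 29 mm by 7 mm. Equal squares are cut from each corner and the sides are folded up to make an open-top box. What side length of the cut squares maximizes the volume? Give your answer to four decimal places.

1.6316

With cut size x, the volume is V(x) = x(29 − 2x)(7 − 2x) for 0 < x < 3.5.
V'(x) = 12x^2 − 144x + 203. Setting V'(x) = 0 gives x ≈ 1.6316 (the root in (0, 3.5)).
V''(x) = 24x − 144 is negative there, so this is the maximum; V ≈ 156.9163.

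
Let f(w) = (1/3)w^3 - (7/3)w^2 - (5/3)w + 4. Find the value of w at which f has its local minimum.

f'(w) = w^2 - (14/3)w - 5/3. Setting f'(w) = 0 gives w ∈ {-1/3, 5}.
Since f''(w) = 2w - 14/3, we get f''(-1/3) = -16/3 < 0 ⇒ local maximum; f''(5) = 16/3 > 0 ⇒ local minimum.
The local minimum is f(5) = -21.

5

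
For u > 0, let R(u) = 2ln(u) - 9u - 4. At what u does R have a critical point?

2/9

R'(u) = 2/u − 9 = 0 gives u = 2/9.
R''(u) = -2/u², which is negative for u > 0, so this is a local maximum.
R(2/9) = 2·ln(2/9) - 2 - 4 ≈ -9.0082.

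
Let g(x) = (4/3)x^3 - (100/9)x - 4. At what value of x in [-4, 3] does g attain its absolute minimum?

The derivative is 4x^2 - 100/9, which vanishes at x = -5/3 and x = 5/3.
Candidates: g(-4) = -404/9; g(-5/3) = 676/81; g(5/3) = -1324/81; g(3) = -4/3.
So the minimum is g(-4) = -404/9.

-4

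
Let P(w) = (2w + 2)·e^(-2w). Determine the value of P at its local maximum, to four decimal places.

By the product rule, P'(w) = (-4w - 2)·e^(-2w). Since e^(-2w) > 0, the only critical point is w = -1/2.
P''(-1/2) has the same sign as -4 < 0, so this is a local maximum.
P(-1/2) = (1)·e^(1) ≈ 2.7183.

2.7183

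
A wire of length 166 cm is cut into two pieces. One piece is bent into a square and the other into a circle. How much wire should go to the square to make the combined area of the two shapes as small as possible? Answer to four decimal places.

92.9765

Let x be the length used for the square. Square side x/4; circle radius (166−x)/(2π).
A(x) = (x/4)² + π·((166−x)/(2π))² = x²/16 + (166−x)²/(4π) for 0 ≤ x ≤ 166. A'(x) = x/8 − (166−x)/(2π) = 0 gives x = 4·166/(π+4) ≈ 92.9765.
A'' = 1/8 + 1/(2π) > 0, so this gives the minimum combined area; x ≈ 92.9765 cm to the square.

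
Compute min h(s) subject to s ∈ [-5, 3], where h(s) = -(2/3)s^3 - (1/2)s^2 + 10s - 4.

-521/24

The derivative is -2s^2 - s + 10, which vanishes at s = -5/2 and s = 2.
Compare values at every candidate in [-5, 3]: h(-5) = 101/6; h(-5/2) = -521/24; h(2) = 26/3; h(3) = 7/2.
The minimum over the interval is -521/24, attained at s = -5/2.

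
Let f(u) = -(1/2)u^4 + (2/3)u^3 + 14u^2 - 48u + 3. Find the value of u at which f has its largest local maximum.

-4

f'(u) = -2u^3 + 2u^2 + 28u - 48 = 0 at u = -4, 2, 3.
Since f''(u) = -6u^2 + 4u + 28, we get f''(-4) = -84 < 0 ⇒ local maximum; f''(2) = 12 > 0 ⇒ local minimum; f''(3) = -14 < 0 ⇒ local maximum.
Thus f has its largest local maximum at u = -4, with value 745/3.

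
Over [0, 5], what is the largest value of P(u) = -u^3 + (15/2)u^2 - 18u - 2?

-2

The derivative is -3u^2 + 15u - 18, which vanishes at u = 2 and u = 3.
Candidates: P(0) = -2,  P(2) = -16,  P(3) = -31/2,  P(5) = -59/2.
Hence the absolute maximum is -2 at u = 0.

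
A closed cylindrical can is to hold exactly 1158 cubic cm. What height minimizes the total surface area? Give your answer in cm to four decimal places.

With radius r and height h, πr²h = 1158 so h = 1158/(πr²), and S(r) = 2πr² + 2πrh = 2πr² + 2·1158/r.
S'(r) = 4πr − 2·1158/r² = 0 ⇒ r³ = 1158/(2π), so r ≈ 5.6908 and h = 2r ≈ 11.3817.
S''(r) = 4π + 4·1158/r³ > 0, so this is the minimum; S ≈ 610.4549.

11.3817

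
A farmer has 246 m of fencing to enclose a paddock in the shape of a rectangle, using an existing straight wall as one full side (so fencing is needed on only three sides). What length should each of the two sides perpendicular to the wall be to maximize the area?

Let the sides perpendicular to the wall have length x and the parallel side y, so 2x + y = 246 and the area is A = xy = x(246 − 2x).
A'(x) = 246 − 4x = 0 gives x = 123/2, and A''(x) = −4 < 0 confirms a maximum.
Then y = 246 − 2·123/2 = 123 and A = 15129/2.

123/2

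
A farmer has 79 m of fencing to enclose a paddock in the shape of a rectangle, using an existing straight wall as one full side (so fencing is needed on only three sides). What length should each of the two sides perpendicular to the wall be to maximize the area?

Let the sides perpendicular to the wall have length x and the parallel side y, so 2x + y = 79 and the area is A = xy = x(79 − 2x).
A'(x) = 79 − 4x = 0 gives x = 79/4, and A''(x) = −4 < 0 confirms a maximum.
Then y = 79 − 2·79/4 = 79/2 and A = 6241/8.

79/4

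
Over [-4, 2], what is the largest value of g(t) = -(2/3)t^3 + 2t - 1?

Differentiating, g'(t) = -2t^2 + 2; which vanishes at t = -1 and t = 1.
Candidates: g(-4) = 101/3; g(-1) = -7/3; g(1) = 1/3; g(2) = -7/3.
Hence the absolute maximum is 101/3 at t = -4.

101/3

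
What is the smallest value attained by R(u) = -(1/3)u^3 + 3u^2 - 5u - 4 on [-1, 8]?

R'(u) = -u^2 + 6u - 5, which vanishes at u = 1 and u = 5.
Evaluating at the critical points and endpoints: R(-1) = 13/3, R(1) = -19/3, R(5) = 13/3, R(8) = -68/3.
Hence the absolute minimum is -68/3 at u = 8.

-68/3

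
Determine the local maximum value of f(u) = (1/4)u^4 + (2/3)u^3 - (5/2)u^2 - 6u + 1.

f'(u) = u^3 + 2u^2 - 5u - 6 = 0 at u = -3, -1, 2.
Second-derivative test with f''(u) = 3u^2 + 4u - 5: f''(-3) = 10 > 0 ⇒ local minimum; f''(-1) = -6 < 0 ⇒ local maximum; f''(2) = 15 > 0 ⇒ local minimum.
So the local maximum value is f(-1) = 49/12.

49/12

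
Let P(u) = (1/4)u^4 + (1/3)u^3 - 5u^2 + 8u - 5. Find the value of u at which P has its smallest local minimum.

-4

P'(u) = u^3 + u^2 - 10u + 8. Setting P'(u) = 0 gives u ∈ {-4, 1, 2}.
P''(u) = 3u^2 + 2u - 10. P''(-4) = 30 > 0 ⇒ local minimum; P''(1) = -5 < 0 ⇒ local maximum; P''(2) = 6 > 0 ⇒ local minimum.
So the smallest local minimum value is P(-4) = -223/3.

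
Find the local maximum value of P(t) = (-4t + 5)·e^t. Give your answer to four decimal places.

By the product rule, P'(t) = (-4t + 1)·e^t. Since e^t > 0, the only critical point is t = 1/4.
P''(1/4) has the same sign as -4 < 0, so this is a local maximum.
P(1/4) = (4)·e^(1/4) ≈ 5.1361.

5.1361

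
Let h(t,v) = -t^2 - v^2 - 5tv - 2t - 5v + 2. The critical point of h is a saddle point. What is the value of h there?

∂h/∂t = -2t - 5v - 2 = 0 and ∂h/∂v = -5t - 2v - 5 = 0, so (t, v) = (-1, 0).
The Hessian has h_{tt} = -2, h_{vv} = -2, h_{tv} = -5, giving D = -21 < 0, so the point is a saddle point.
h(-1, 0) = 3.

3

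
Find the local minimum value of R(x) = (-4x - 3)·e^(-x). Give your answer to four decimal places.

-3.1152

Differentiating with the product rule gives R'(x) = (4x - 1)·e^(-x). Since e^(-x) > 0, the only critical point is x = 1/4.
R''(1/4) has the same sign as 4 > 0, so this is a local minimum.
R(1/4) = (-4)·e^(-1/4) ≈ -3.1152.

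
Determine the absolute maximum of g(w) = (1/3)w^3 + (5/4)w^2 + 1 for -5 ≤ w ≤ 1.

173/48

g'(w) = w^2 + (5/2)w, which vanishes at w = -5/2 and w = 0.
Evaluating at the critical points and endpoints: g(-5) = -113/12,  g(-5/2) = 173/48,  g(0) = 1,  g(1) = 31/12.
So the maximum is g(-5/2) = 173/48.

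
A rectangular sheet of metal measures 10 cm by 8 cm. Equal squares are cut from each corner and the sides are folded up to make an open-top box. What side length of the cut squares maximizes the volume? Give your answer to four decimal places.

With cut size x, the volume is V(x) = x(10 − 2x)(8 − 2x) for 0 < x < 4.
V'(x) = 12x^2 − 72x + 80. Setting V'(x) = 0 gives x ≈ 1.4725 (the root in (0, 4)).
V''(x) = 24x − 72 is negative there, so this is the maximum; V ≈ 52.5138.

1.4725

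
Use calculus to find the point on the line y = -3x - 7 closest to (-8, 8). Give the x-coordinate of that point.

-53/10

Minimize D(x)^2 = (x + 8)^2 + (-3x - 15)^2.
d/dx[D^2] = 2(x + 8) + 2·(-3)·(-3x - 15) = 0 ⇒ x = -53/10.
Then y = 89/10 and the distance is √(81/10) ≈ 2.8460.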